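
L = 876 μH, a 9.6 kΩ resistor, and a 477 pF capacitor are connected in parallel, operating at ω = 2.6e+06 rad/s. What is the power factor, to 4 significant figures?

0.1289

X_L = ωL = 2278 Ω
X_C = 1/(ωC) = 806.3 Ω
Parallel: admittances add. Y = 1/R + 1/(jωL) + jωC
Y = (0.0001042 + j0.0008011) S
|Y| = 0.0008079 S → |Z| = 1/|Y| = 1238 Ω, ∠Z = −∠Y = -82.59°
cos φ = cos(-82.59°) = 0.1289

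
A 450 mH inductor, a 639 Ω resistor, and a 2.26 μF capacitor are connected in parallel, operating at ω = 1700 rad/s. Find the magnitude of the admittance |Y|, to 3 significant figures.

2.98 mS

X_L = ωL = 765 Ω
X_C = 1/(ωC) = 260 Ω
Parallel: admittances add. Y = 1/R + 1/(jωL) + jωC
Y = (0.00156 + j0.00253) S
|Y| = 0.00298 S → |Z| = 1/|Y| = 336 Ω, ∠Z = −∠Y = -58.3°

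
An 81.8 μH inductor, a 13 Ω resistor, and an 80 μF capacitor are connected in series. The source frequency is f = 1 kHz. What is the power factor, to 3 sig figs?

ω = 2πf = 6283 rad/s
X_L = ωL = 0.514 Ω
X_C = 1/(ωC) = 1.99 Ω
Net reactance X = X_L − X_C = -1.48 Ω
Z = 13.0 − j1.48 Ω
|Z| = √(13.0² + 1.48²) = 13.1 Ω
∠Z = arctan(-1.48/13.0) = -6.48°
cos φ = cos(-6.48°) = 0.994

0.994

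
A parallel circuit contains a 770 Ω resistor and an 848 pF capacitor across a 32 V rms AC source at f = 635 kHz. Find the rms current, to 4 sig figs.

ω = 2πf = 3.99e+06 rad/s
X_C = 1/(ωC) = 295.6 Ω
Parallel: admittances add. Y = 1/R + jωC
Y = (0.001299 + j0.003383) S
|Y| = 0.003624 S → |Z| = 1/|Y| = 275.9 Ω, ∠Z = −∠Y = -69.00°
I = V/|Z| = 32/275.9 = 116.0 mA

116.0 mA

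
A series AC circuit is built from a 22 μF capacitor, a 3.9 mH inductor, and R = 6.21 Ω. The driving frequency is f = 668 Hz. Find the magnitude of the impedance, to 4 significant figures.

ω = 2πf = 4197 rad/s
X_L = ωL = 16.37 Ω
X_C = 1/(ωC) = 10.83 Ω
Net reactance X = X_L − X_C = 5.539 Ω
Z = 6.210 + j5.539 Ω
|Z| = √(6.210² + 5.539²) = 8.321 Ω

8.321 Ω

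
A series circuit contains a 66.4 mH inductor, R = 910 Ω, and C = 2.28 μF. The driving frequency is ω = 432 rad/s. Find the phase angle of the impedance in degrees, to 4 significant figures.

-47.31°

X_L = ωL = 28.68 Ω
X_C = 1/(ωC) = 1015 Ω
Net reactance X = X_L − X_C = -986.6 Ω
Z = 910.0 − j986.6 Ω
|Z| = √(910.0² + 986.6²) = 1342 Ω
∠Z = arctan(-986.6/910.0) = -47.31°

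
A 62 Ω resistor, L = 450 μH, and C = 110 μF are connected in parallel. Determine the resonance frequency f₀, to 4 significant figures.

ω₀ = 1/√(LC) = 1/√(0.00045 × 0.00011) = 4495 rad/s
f₀ = ω₀/(2π) = 715.3 Hz

715.3 Hz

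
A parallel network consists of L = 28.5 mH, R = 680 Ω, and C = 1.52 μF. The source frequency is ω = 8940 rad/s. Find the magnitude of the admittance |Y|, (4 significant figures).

9.775 mS

X_L = ωL = 254.8 Ω
X_C = 1/(ωC) = 73.59 Ω
Parallel: admittances add. Y = 1/R + 1/(jωL) + jωC
Y = (0.001471 + j0.009664) S
|Y| = 0.009775 S → |Z| = 1/|Y| = 102.3 Ω, ∠Z = −∠Y = -81.35°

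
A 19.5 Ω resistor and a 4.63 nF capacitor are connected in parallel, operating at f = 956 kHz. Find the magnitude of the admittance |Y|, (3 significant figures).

ω = 2πf = 6.007e+06 rad/s
X_C = 1/(ωC) = 36.0 Ω
Parallel: admittances add. Y = 1/R + jωC
Y = (0.0513 + j0.0278) S
|Y| = 0.0583 S → |Z| = 1/|Y| = 17.1 Ω, ∠Z = −∠Y = -28.5°

58.3 mS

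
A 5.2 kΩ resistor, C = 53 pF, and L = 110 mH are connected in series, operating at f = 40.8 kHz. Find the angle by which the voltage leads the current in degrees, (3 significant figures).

ω = 2πf = 256400 rad/s
X_L = ωL = 28200 Ω
X_C = 1/(ωC) = 73600 Ω
Net reactance X = X_L − X_C = -45400 Ω
Z = 5200 − j45400 Ω
|Z| = √(5200² + 45400²) = 45700 Ω
∠Z = arctan(-45400/5200) = -83.5°

-83.5°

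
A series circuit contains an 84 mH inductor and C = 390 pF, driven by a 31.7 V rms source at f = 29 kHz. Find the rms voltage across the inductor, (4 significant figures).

ω = 2πf = 182200 rad/s
X_L = ωL = 15310 Ω
X_C = 1/(ωC) = 14070 Ω
Net reactance X = X_L − X_C = 1234 Ω
Z = j1234 Ω
|Z| = √(0² + 1234²) = 1234 Ω
I = V/|Z| = 25.69 mA
V_L = I·|Z_L| = 0.02569 × 15310 = 393.3 V

393.3 V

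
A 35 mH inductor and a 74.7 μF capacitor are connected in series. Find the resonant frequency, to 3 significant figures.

ω₀ = 1/√(LC) = 1/√(0.035 × 7.47e-05) = 618.5 rad/s
f₀ = ω₀/(2π) = 98.4 Hz

98.4 Hz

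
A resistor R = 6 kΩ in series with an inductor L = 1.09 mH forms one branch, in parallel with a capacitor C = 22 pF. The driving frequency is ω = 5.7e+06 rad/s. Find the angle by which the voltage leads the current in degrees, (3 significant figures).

-27.6°

X_L = ωL = 6210 Ω
X_C = 1/(ωC) = 7970 Ω
Branch 1 (R+jX_L): Z₁ = 6000 + j6210 Ω, |Z₁| = 8640 Ω
Branch 2 (−jX_C): Z₂ = −j7970 Ω
Parallel: Z = Z₁Z₂/(Z₁+Z₂), |Z| = 11000 Ω, ∠Z = -27.6°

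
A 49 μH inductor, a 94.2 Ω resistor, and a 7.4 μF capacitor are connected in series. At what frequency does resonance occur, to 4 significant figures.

8.358 kHz

ω₀ = 1/√(LC) = 1/√(4.9e-05 × 7.4e-06) = 52520 rad/s
f₀ = ω₀/(2π) = 8.358 kHz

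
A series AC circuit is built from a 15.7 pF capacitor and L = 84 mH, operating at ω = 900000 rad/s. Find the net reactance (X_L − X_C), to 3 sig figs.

X_L = ωL = 75600 Ω
X_C = 1/(ωC) = 70800 Ω
X = 75600 − 70800 = 4830 Ω

4830 Ω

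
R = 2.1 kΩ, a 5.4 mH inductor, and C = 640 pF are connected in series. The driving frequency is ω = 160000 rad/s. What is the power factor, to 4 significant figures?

0.2296

X_L = ωL = 864.0 Ω
X_C = 1/(ωC) = 9766 Ω
Net reactance X = X_L − X_C = -8902 Ω
Z = 2100 − j8902 Ω
|Z| = √(2100² + 8902²) = 9146 Ω
∠Z = arctan(-8902/2100) = -76.73°
cos φ = cos(-76.73°) = 0.2296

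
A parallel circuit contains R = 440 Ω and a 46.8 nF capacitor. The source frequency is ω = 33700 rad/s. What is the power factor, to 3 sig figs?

0.822

X_C = 1/(ωC) = 634 Ω
Parallel: admittances add. Y = 1/R + jωC
Y = (0.00227 + j0.00158) S
|Y| = 0.00277 S → |Z| = 1/|Y| = 361 Ω, ∠Z = −∠Y = -34.8°
cos φ = cos(-34.8°) = 0.822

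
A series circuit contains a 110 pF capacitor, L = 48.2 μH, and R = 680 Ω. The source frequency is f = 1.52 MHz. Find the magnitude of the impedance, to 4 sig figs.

839.1 Ω

ω = 2πf = 9.55e+06 rad/s
X_L = ωL = 460.3 Ω
X_C = 1/(ωC) = 951.9 Ω
Net reactance X = X_L − X_C = -491.6 Ω
Z = 680.0 − j491.6 Ω
|Z| = √(680.0² + 491.6²) = 839.1 Ω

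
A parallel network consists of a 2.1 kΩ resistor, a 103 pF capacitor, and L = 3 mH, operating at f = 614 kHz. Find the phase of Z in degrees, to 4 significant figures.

ω = 2πf = 3.858e+06 rad/s
X_L = ωL = 11570 Ω
X_C = 1/(ωC) = 2517 Ω
Parallel: admittances add. Y = 1/R + 1/(jωL) + jωC
Y = (0.0004762 + j0.0003110) S
|Y| = 0.0005687 S → |Z| = 1/|Y| = 1758 Ω, ∠Z = −∠Y = -33.14°

-33.14°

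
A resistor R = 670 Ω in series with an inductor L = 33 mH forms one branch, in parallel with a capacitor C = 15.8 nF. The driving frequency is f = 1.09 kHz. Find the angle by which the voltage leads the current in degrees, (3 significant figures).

ω = 2πf = 6849 rad/s
X_L = ωL = 226 Ω
X_C = 1/(ωC) = 9240 Ω
Branch 1 (R+jX_L): Z₁ = 670 + j226 Ω, |Z₁| = 707 Ω
Branch 2 (−jX_C): Z₂ = −j9240 Ω
Parallel: Z = Z₁Z₂/(Z₁+Z₂), |Z| = 723 Ω, ∠Z = 14.4°

14.4°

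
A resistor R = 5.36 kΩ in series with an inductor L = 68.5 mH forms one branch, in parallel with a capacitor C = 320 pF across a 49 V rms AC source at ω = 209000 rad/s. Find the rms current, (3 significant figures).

1.16 mA

X_L = ωL = 14300 Ω
X_C = 1/(ωC) = 15000 Ω
Branch 1 (R+jX_L): Z₁ = 5360 + j14300 Ω, |Z₁| = 15300 Ω
Branch 2 (−jX_C): Z₂ = −j15000 Ω
Parallel: Z = Z₁Z₂/(Z₁+Z₂), |Z| = 42300 Ω, ∠Z = -13.8°
I = V/|Z| = 49/42300 = 1.16 mA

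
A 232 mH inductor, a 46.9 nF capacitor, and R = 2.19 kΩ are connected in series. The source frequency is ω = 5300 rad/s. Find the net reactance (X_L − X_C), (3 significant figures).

X_L = ωL = 1230 Ω
X_C = 1/(ωC) = 4020 Ω
X = 1230 − 4020 = -2790 Ω

-2790 Ω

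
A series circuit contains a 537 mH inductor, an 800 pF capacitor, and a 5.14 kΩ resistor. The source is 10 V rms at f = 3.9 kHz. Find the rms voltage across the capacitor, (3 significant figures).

ω = 2πf = 24500 rad/s
X_L = ωL = 13200 Ω
X_C = 1/(ωC) = 51000 Ω
Net reactance X = X_L − X_C = -37900 Ω
Z = 5140 − j37900 Ω
|Z| = √(5140² + 37900²) = 38200 Ω
I = V/|Z| = 262 μA
V_C = I·|Z_C| = 0.000262 × 51000 = 13.4 V

13.4 V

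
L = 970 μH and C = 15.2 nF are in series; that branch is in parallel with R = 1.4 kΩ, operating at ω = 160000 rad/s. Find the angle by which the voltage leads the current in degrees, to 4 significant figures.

-79.64°

X_L = ωL = 155.2 Ω
X_C = 1/(ωC) = 411.2 Ω
Branch 1: Z₁ = R = 1400 Ω
Branch 2 (series LC): Z₂ = j(X_L − X_C) = −j256.0 Ω
Parallel: Z = Z₁Z₂/(Z₁+Z₂), |Z| = 251.8 Ω, ∠Z = -79.64°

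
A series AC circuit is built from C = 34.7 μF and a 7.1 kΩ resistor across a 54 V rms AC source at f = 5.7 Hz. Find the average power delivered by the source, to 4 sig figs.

ω = 2πf = 35.81 rad/s
X_C = 1/(ωC) = 804.7 Ω
Z = 7100 − j804.7 Ω
|Z| = √(7100² + 804.7²) = 7145 Ω
∠Z = arctan(-804.7/7100) = -6.466°
I = V/|Z| = 7.557 mA
P = VI cos φ = 54 × 0.007557 × cos(-6.466°) = 405.5 mW

405.5 mW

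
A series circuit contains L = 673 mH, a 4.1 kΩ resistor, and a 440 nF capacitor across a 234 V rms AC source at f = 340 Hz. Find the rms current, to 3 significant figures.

56.8 mA

ω = 2πf = 2136 rad/s
X_L = ωL = 1440 Ω
X_C = 1/(ωC) = 1060 Ω
Net reactance X = X_L − X_C = 374 Ω
Z = 4100 + j374 Ω
|Z| = √(4100² + 374²) = 4120 Ω
I = V/|Z| = 234/4120 = 56.8 mA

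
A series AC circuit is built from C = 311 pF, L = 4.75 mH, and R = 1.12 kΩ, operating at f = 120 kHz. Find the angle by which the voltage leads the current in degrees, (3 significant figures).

ω = 2πf = 754000 rad/s
X_L = ωL = 3580 Ω
X_C = 1/(ωC) = 4260 Ω
Net reactance X = X_L − X_C = -683 Ω
Z = 1120 − j683 Ω
|Z| = √(1120² + 683²) = 1310 Ω
∠Z = arctan(-683/1120) = -31.4°

-31.4°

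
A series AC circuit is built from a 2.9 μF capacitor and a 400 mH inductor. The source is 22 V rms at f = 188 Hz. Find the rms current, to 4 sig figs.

121.8 mA

ω = 2πf = 1181 rad/s
X_L = ωL = 472.5 Ω
X_C = 1/(ωC) = 291.9 Ω
Net reactance X = X_L − X_C = 180.6 Ω
Z = j180.6 Ω
|Z| = √(0² + 180.6²) = 180.6 Ω
I = V/|Z| = 22/180.6 = 121.8 mA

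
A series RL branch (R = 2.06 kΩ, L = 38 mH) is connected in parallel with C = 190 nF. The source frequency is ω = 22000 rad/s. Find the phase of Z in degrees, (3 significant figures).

-84.1°

X_L = ωL = 836 Ω
X_C = 1/(ωC) = 239 Ω
Branch 1 (R+jX_L): Z₁ = 2060 + j836 Ω, |Z₁| = 2220 Ω
Branch 2 (−jX_C): Z₂ = −j239 Ω
Parallel: Z = Z₁Z₂/(Z₁+Z₂), |Z| = 248 Ω, ∠Z = -84.1°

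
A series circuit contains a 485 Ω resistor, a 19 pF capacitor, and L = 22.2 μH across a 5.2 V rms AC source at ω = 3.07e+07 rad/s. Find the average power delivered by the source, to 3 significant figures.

X_L = ωL = 682 Ω
X_C = 1/(ωC) = 1710 Ω
Net reactance X = X_L − X_C = -1030 Ω
Z = 485 − j1030 Ω
|Z| = √(485² + 1030²) = 1140 Ω
∠Z = arctan(-1030/485) = -64.8°
I = V/|Z| = 4.56 mA
P = VI cos φ = 5.2 × 0.00456 × cos(-64.8°) = 10.1 mW

10.1 mW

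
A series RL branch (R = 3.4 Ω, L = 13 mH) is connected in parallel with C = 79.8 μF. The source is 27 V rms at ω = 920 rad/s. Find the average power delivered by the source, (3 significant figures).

16.0 W

X_L = ωL = 12.0 Ω
X_C = 1/(ωC) = 13.6 Ω
Branch 1 (R+jX_L): Z₁ = 3.40 + j12.0 Ω, |Z₁| = 12.4 Ω
Branch 2 (−jX_C): Z₂ = −j13.6 Ω
Parallel: Z = Z₁Z₂/(Z₁+Z₂), |Z| = 44.8 Ω, ∠Z = 10.2°
I = V/|Z| = 603 mA
P = VI cos φ = 27 × 0.603 × cos(10.2°) = 16.0 W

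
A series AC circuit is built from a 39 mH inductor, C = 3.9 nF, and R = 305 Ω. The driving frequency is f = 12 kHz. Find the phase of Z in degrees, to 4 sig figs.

ω = 2πf = 75400 rad/s
X_L = ωL = 2941 Ω
X_C = 1/(ωC) = 3401 Ω
Net reactance X = X_L − X_C = -460.2 Ω
Z = 305.0 − j460.2 Ω
|Z| = √(305.0² + 460.2²) = 552.1 Ω
∠Z = arctan(-460.2/305.0) = -56.47°

-56.47°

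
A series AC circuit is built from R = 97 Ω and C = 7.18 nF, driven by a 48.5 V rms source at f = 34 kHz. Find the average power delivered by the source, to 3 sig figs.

525 mW

ω = 2πf = 213600 rad/s
X_C = 1/(ωC) = 652 Ω
Z = 97.0 − j652 Ω
|Z| = √(97.0² + 652²) = 659 Ω
∠Z = arctan(-652/97.0) = -81.5°
I = V/|Z| = 73.6 mA
P = VI cos φ = 48.5 × 0.0736 × cos(-81.5°) = 525 mW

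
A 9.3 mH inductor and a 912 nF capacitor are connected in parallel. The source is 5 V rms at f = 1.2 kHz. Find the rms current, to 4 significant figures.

ω = 2πf = 7540 rad/s
X_L = ωL = 70.12 Ω
X_C = 1/(ωC) = 145.4 Ω
Parallel: admittances add. Y = 1/(jωL) + jωC
Y = (0 − j0.007385) S
|Y| = 0.007385 S → |Z| = 1/|Y| = 135.4 Ω, ∠Z = −∠Y = 90.00°
I = V/|Z| = 5/135.4 = 36.92 mA

36.92 mA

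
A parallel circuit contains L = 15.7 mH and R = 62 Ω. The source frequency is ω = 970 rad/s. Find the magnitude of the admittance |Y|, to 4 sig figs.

67.62 mS

X_L = ωL = 15.23 Ω
Parallel: admittances add. Y = 1/R + 1/(jωL)
Y = (0.01613 − j0.06566) S
|Y| = 0.06762 S → |Z| = 1/|Y| = 14.79 Ω, ∠Z = −∠Y = 76.20°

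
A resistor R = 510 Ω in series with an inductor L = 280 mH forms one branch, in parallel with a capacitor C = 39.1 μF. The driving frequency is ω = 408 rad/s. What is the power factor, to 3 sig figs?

0.119

X_L = ωL = 114 Ω
X_C = 1/(ωC) = 62.7 Ω
Branch 1 (R+jX_L): Z₁ = 510 + j114 Ω, |Z₁| = 523 Ω
Branch 2 (−jX_C): Z₂ = −j62.7 Ω
Parallel: Z = Z₁Z₂/(Z₁+Z₂), |Z| = 63.9 Ω, ∠Z = -83.1°
cos φ = cos(-83.1°) = 0.119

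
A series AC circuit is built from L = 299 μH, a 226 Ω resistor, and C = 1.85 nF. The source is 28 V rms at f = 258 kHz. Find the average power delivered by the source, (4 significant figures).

ω = 2πf = 1.621e+06 rad/s
X_L = ωL = 484.7 Ω
X_C = 1/(ωC) = 333.4 Ω
Net reactance X = X_L − X_C = 151.2 Ω
Z = 226.0 + j151.2 Ω
|Z| = √(226.0² + 151.2²) = 271.9 Ω
∠Z = arctan(151.2/226.0) = 33.79°
I = V/|Z| = 103.0 mA
P = VI cos φ = 28 × 0.1030 × cos(33.79°) = 2.396 W

2.396 W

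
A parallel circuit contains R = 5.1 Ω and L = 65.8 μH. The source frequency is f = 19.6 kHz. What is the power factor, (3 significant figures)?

0.846

ω = 2πf = 123200 rad/s
X_L = ωL = 8.10 Ω
Parallel: admittances add. Y = 1/R + 1/(jωL)
Y = (0.196 − j0.123) S
|Y| = 0.232 S → |Z| = 1/|Y| = 4.32 Ω, ∠Z = −∠Y = 32.2°
cos φ = cos(32.2°) = 0.846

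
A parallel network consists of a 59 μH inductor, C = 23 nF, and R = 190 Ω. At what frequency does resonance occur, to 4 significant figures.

136.6 kHz

ω₀ = 1/√(LC) = 1/√(5.9e-05 × 2.3e-08) = 858400 rad/s
f₀ = ω₀/(2π) = 136.6 kHz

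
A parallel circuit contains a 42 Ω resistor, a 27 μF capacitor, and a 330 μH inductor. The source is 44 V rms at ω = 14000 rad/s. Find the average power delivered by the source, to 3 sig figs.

X_L = ωL = 4.62 Ω
X_C = 1/(ωC) = 2.65 Ω
Parallel: admittances add. Y = 1/R + 1/(jωL) + jωC
Y = (0.0238 + j0.162) S
|Y| = 0.163 S → |Z| = 1/|Y| = 6.12 Ω, ∠Z = −∠Y = -81.6°
I = V/|Z| = 7.18 A
P = VI cos φ = 44 × 7.18 × cos(-81.6°) = 46.1 W

46.1 W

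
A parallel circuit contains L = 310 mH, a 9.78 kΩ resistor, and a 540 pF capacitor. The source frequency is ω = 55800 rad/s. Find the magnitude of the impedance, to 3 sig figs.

9440 Ω

X_L = ωL = 17300 Ω
X_C = 1/(ωC) = 33200 Ω
Parallel: admittances add. Y = 1/R + 1/(jωL) + jωC
Y = (0.000102 − j2.77e-05) S
|Y| = 0.000106 S → |Z| = 1/|Y| = 9440 Ω, ∠Z = −∠Y = 15.1°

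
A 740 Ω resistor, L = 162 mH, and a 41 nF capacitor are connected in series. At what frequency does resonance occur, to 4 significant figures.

1.953 kHz

ω₀ = 1/√(LC) = 1/√(0.162 × 4.1e-08) = 12270 rad/s
f₀ = ω₀/(2π) = 1.953 kHz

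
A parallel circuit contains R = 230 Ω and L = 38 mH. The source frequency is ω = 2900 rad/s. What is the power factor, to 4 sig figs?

0.4321

X_L = ωL = 110.2 Ω
Parallel: admittances add. Y = 1/R + 1/(jωL)
Y = (0.004348 − j0.009074) S
|Y| = 0.01006 S → |Z| = 1/|Y| = 99.38 Ω, ∠Z = −∠Y = 64.40°
cos φ = cos(64.40°) = 0.4321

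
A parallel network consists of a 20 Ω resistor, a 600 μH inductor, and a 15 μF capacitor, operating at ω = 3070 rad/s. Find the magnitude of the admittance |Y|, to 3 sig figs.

X_L = ωL = 1.84 Ω
X_C = 1/(ωC) = 21.7 Ω
Parallel: admittances add. Y = 1/R + 1/(jωL) + jωC
Y = (0.0500 − j0.497) S
|Y| = 0.499 S → |Z| = 1/|Y| = 2.00 Ω, ∠Z = −∠Y = 84.3°

499 mS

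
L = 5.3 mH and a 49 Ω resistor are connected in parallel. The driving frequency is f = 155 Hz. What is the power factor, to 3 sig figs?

ω = 2πf = 973.9 rad/s
X_L = ωL = 5.16 Ω
Parallel: admittances add. Y = 1/R + 1/(jωL)
Y = (0.0204 − j0.194) S
|Y| = 0.195 S → |Z| = 1/|Y| = 5.13 Ω, ∠Z = −∠Y = 84.0°
cos φ = cos(84.0°) = 0.105

0.105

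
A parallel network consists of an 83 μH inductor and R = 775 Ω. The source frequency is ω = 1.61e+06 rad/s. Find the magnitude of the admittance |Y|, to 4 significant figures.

X_L = ωL = 133.6 Ω
Parallel: admittances add. Y = 1/R + 1/(jωL)
Y = (0.001290 − j0.007483) S
|Y| = 0.007594 S → |Z| = 1/|Y| = 131.7 Ω, ∠Z = −∠Y = 80.22°

7.594 mS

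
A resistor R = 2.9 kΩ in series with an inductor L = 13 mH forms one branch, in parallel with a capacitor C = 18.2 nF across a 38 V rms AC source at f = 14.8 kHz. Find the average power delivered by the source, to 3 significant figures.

ω = 2πf = 92990 rad/s
X_L = ωL = 1210 Ω
X_C = 1/(ωC) = 591 Ω
Branch 1 (R+jX_L): Z₁ = 2900 + j1210 Ω, |Z₁| = 3140 Ω
Branch 2 (−jX_C): Z₂ = −j591 Ω
Parallel: Z = Z₁Z₂/(Z₁+Z₂), |Z| = 626 Ω, ∠Z = -79.4°
I = V/|Z| = 60.7 mA
P = VI cos φ = 38 × 0.0607 × cos(-79.4°) = 424 mW

424 mW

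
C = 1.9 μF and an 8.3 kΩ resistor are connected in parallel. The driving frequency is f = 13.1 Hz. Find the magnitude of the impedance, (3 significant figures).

ω = 2πf = 82.31 rad/s
X_C = 1/(ωC) = 6390 Ω
Parallel: admittances add. Y = 1/R + jωC
Y = (0.000120 + j0.000156) S
|Y| = 0.000197 S → |Z| = 1/|Y| = 5070 Ω, ∠Z = −∠Y = -52.4°

5070 Ω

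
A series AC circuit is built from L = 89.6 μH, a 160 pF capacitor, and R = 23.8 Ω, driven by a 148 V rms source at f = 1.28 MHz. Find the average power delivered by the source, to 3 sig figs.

139 W

ω = 2πf = 8.042e+06 rad/s
X_L = ωL = 721 Ω
X_C = 1/(ωC) = 777 Ω
Net reactance X = X_L − X_C = -56.5 Ω
Z = 23.8 − j56.5 Ω
|Z| = √(23.8² + 56.5²) = 61.3 Ω
∠Z = arctan(-56.5/23.8) = -67.2°
I = V/|Z| = 2.41 A
P = VI cos φ = 148 × 2.41 × cos(-67.2°) = 139 W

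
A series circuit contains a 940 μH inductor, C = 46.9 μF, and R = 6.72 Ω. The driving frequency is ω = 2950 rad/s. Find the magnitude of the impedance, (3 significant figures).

X_L = ωL = 2.77 Ω
X_C = 1/(ωC) = 7.23 Ω
Net reactance X = X_L − X_C = -4.45 Ω
Z = 6.72 − j4.45 Ω
|Z| = √(6.72² + 4.45²) = 8.06 Ω

8.06 Ω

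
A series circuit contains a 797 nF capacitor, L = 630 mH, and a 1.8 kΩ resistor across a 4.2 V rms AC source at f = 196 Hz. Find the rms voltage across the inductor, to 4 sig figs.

ω = 2πf = 1232 rad/s
X_L = ωL = 775.8 Ω
X_C = 1/(ωC) = 1019 Ω
Net reactance X = X_L − X_C = -243.0 Ω
Z = 1800 − j243.0 Ω
|Z| = √(1800² + 243.0²) = 1816 Ω
I = V/|Z| = 2.312 mA
V_L = I·|Z_L| = 0.002312 × 775.8 = 1.794 V

1.794 V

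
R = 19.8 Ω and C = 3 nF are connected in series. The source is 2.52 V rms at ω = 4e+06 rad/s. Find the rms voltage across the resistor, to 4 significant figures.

X_C = 1/(ωC) = 83.33 Ω
Z = 19.80 − j83.33 Ω
|Z| = √(19.80² + 83.33²) = 85.65 Ω
I = V/|Z| = 29.42 mA
V_R = I·|Z_R| = 0.02942 × 19.80 = 0.5825 V

0.5825 V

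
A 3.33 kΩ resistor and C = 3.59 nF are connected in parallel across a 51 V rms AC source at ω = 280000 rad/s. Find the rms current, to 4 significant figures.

53.50 mA

X_C = 1/(ωC) = 994.8 Ω
Parallel: admittances add. Y = 1/R + jωC
Y = (0.0003003 + j0.001005) S
|Y| = 0.001049 S → |Z| = 1/|Y| = 953.2 Ω, ∠Z = −∠Y = -73.37°
I = V/|Z| = 51/953.2 = 53.50 mA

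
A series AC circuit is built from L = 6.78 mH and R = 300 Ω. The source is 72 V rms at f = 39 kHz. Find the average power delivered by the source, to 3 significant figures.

546 mW

ω = 2πf = 245000 rad/s
X_L = ωL = 1660 Ω
Z = 300 + j1660 Ω
|Z| = √(300² + 1660²) = 1690 Ω
∠Z = arctan(1660/300) = 79.8°
I = V/|Z| = 42.6 mA
P = VI cos φ = 72 × 0.0426 × cos(79.8°) = 546 mW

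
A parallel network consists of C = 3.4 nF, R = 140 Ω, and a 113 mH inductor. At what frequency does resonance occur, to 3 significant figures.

ω₀ = 1/√(LC) = 1/√(0.113 × 3.4e-09) = 51020 rad/s
f₀ = ω₀/(2π) = 8.12 kHz

8.12 kHz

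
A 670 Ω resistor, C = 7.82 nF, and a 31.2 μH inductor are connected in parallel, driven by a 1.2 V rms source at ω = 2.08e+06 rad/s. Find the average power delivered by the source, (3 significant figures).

2.15 mW

X_L = ωL = 64.9 Ω
X_C = 1/(ωC) = 61.5 Ω
Parallel: admittances add. Y = 1/R + 1/(jωL) + jωC
Y = (0.00149 + j0.000856) S
|Y| = 0.00172 S → |Z| = 1/|Y| = 581 Ω, ∠Z = −∠Y = -29.8°
I = V/|Z| = 2.06 mA
P = VI cos φ = 1.2 × 0.00206 × cos(-29.8°) = 2.15 mW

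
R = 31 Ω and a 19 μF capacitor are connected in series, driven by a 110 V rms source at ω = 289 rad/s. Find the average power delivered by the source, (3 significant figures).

X_C = 1/(ωC) = 182 Ω
Z = 31.0 − j182 Ω
|Z| = √(31.0² + 182²) = 185 Ω
∠Z = arctan(-182/31.0) = -80.3°
I = V/|Z| = 595 mA
P = VI cos φ = 110 × 0.595 × cos(-80.3°) = 11.0 W

11.0 W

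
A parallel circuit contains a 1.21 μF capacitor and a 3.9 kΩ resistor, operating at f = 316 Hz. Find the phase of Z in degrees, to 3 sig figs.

ω = 2πf = 1985 rad/s
X_C = 1/(ωC) = 416 Ω
Parallel: admittances add. Y = 1/R + jωC
Y = (0.000256 + j0.00240) S
|Y| = 0.00242 S → |Z| = 1/|Y| = 414 Ω, ∠Z = −∠Y = -83.9°

-83.9°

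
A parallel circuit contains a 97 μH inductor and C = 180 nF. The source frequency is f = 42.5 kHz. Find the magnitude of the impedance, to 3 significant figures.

ω = 2πf = 267000 rad/s
X_L = ωL = 25.9 Ω
X_C = 1/(ωC) = 20.8 Ω
Parallel: admittances add. Y = 1/(jωL) + jωC
Y = (0 + j0.00946) S
|Y| = 0.00946 S → |Z| = 1/|Y| = 106 Ω, ∠Z = −∠Y = -90.0°

106 Ω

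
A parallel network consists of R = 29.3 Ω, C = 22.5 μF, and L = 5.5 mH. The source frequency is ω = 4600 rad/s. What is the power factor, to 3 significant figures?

X_L = ωL = 25.3 Ω
X_C = 1/(ωC) = 9.66 Ω
Parallel: admittances add. Y = 1/R + 1/(jωL) + jωC
Y = (0.0341 + j0.0640) S
|Y| = 0.0725 S → |Z| = 1/|Y| = 13.8 Ω, ∠Z = −∠Y = -61.9°
cos φ = cos(-61.9°) = 0.471

0.471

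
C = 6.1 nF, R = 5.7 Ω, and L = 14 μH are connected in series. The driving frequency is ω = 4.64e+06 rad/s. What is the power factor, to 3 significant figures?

X_L = ωL = 65.0 Ω
X_C = 1/(ωC) = 35.3 Ω
Net reactance X = X_L − X_C = 29.6 Ω
Z = 5.70 + j29.6 Ω
|Z| = √(5.70² + 29.6²) = 30.2 Ω
∠Z = arctan(29.6/5.70) = 79.1°
cos φ = cos(79.1°) = 0.189

0.189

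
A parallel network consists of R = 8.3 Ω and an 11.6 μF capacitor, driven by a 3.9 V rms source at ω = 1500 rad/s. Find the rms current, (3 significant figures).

X_C = 1/(ωC) = 57.5 Ω
Parallel: admittances add. Y = 1/R + jωC
Y = (0.120 + j0.0174) S
|Y| = 0.122 S → |Z| = 1/|Y| = 8.21 Ω, ∠Z = −∠Y = -8.22°
I = V/|Z| = 3.9/8.21 = 475 mA

475 mA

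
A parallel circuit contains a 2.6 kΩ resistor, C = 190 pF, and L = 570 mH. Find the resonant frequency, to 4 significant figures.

ω₀ = 1/√(LC) = 1/√(0.57 × 1.9e-10) = 96090 rad/s
f₀ = ω₀/(2π) = 15.29 kHz

15.29 kHz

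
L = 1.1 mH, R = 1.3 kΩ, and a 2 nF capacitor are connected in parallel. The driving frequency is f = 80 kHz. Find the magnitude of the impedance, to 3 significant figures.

ω = 2πf = 502700 rad/s
X_L = ωL = 553 Ω
X_C = 1/(ωC) = 995 Ω
Parallel: admittances add. Y = 1/R + 1/(jωL) + jωC
Y = (0.000769 − j0.000803) S
|Y| = 0.00111 S → |Z| = 1/|Y| = 899 Ω, ∠Z = −∠Y = 46.2°

899 Ω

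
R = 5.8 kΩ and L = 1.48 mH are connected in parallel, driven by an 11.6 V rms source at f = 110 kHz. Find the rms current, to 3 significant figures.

11.5 mA

ω = 2πf = 691200 rad/s
X_L = ωL = 1020 Ω
Parallel: admittances add. Y = 1/R + 1/(jωL)
Y = (0.000172 − j0.000978) S
|Y| = 0.000993 S → |Z| = 1/|Y| = 1010 Ω, ∠Z = −∠Y = 80.0°
I = V/|Z| = 11.6/1010 = 11.5 mA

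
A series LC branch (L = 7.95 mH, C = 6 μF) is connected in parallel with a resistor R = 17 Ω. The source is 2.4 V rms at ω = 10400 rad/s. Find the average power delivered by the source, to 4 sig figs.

338.8 mW

X_L = ωL = 82.68 Ω
X_C = 1/(ωC) = 16.03 Ω
Branch 1: Z₁ = R = 17.00 Ω
Branch 2 (series LC): Z₂ = j(X_L − X_C) = j66.65 Ω
Parallel: Z = Z₁Z₂/(Z₁+Z₂), |Z| = 16.47 Ω, ∠Z = 14.31°
I = V/|Z| = 145.7 mA
P = VI cos φ = 2.4 × 0.1457 × cos(14.31°) = 338.8 mW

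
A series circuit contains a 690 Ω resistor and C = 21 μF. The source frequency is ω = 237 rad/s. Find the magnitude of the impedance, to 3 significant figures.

X_C = 1/(ωC) = 201 Ω
Z = 690 − j201 Ω
|Z| = √(690² + 201²) = 719 Ω

719 Ω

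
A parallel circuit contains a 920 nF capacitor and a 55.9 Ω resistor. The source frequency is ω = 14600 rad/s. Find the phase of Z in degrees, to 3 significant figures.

X_C = 1/(ωC) = 74.4 Ω
Parallel: admittances add. Y = 1/R + jωC
Y = (0.0179 + j0.0134) S
|Y| = 0.0224 S → |Z| = 1/|Y| = 44.7 Ω, ∠Z = −∠Y = -36.9°

-36.9°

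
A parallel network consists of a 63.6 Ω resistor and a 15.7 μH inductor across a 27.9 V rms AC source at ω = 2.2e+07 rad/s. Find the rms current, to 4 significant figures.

446.1 mA

X_L = ωL = 345.4 Ω
Parallel: admittances add. Y = 1/R + 1/(jωL)
Y = (0.01572 − j0.002895) S
|Y| = 0.01599 S → |Z| = 1/|Y| = 62.55 Ω, ∠Z = −∠Y = 10.43°
I = V/|Z| = 27.9/62.55 = 446.1 mA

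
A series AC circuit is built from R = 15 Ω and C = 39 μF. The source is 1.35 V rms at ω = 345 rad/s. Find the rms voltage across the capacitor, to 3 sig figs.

1.32 V

X_C = 1/(ωC) = 74.3 Ω
Z = 15.0 − j74.3 Ω
|Z| = √(15.0² + 74.3²) = 75.8 Ω
I = V/|Z| = 17.8 mA
V_C = I·|Z_C| = 0.0178 × 74.3 = 1.32 V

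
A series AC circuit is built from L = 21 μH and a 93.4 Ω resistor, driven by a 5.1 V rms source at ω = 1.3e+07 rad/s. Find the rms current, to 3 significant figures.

X_L = ωL = 273 Ω
Z = 93.4 + j273 Ω
|Z| = √(93.4² + 273²) = 289 Ω
I = V/|Z| = 5.1/289 = 17.7 mA

17.7 mA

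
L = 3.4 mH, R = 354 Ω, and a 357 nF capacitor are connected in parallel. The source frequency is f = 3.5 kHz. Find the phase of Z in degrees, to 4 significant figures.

62.91°

ω = 2πf = 21990 rad/s
X_L = ωL = 74.77 Ω
X_C = 1/(ωC) = 127.4 Ω
Parallel: admittances add. Y = 1/R + 1/(jωL) + jωC
Y = (0.002825 − j0.005524) S
|Y| = 0.006204 S → |Z| = 1/|Y| = 161.2 Ω, ∠Z = −∠Y = 62.91°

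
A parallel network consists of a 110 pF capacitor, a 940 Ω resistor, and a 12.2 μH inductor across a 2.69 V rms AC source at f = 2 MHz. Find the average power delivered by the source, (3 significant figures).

ω = 2πf = 1.257e+07 rad/s
X_L = ωL = 153 Ω
X_C = 1/(ωC) = 723 Ω
Parallel: admittances add. Y = 1/R + 1/(jωL) + jωC
Y = (0.00106 − j0.00514) S
|Y| = 0.00525 S → |Z| = 1/|Y| = 190 Ω, ∠Z = −∠Y = 78.3°
I = V/|Z| = 14.1 mA
P = VI cos φ = 2.69 × 0.0141 × cos(78.3°) = 7.70 mW

7.70 mW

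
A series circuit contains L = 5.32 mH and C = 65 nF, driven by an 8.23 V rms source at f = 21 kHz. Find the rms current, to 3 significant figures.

14.1 mA

ω = 2πf = 131900 rad/s
X_L = ωL = 702 Ω
X_C = 1/(ωC) = 117 Ω
Net reactance X = X_L − X_C = 585 Ω
Z = j585 Ω
|Z| = √(0² + 585²) = 585 Ω
I = V/|Z| = 8.23/585 = 14.1 mA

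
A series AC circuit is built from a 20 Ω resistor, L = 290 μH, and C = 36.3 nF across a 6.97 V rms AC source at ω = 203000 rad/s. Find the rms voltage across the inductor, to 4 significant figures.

X_L = ωL = 58.87 Ω
X_C = 1/(ωC) = 135.7 Ω
Net reactance X = X_L − X_C = -76.84 Ω
Z = 20.00 − j76.84 Ω
|Z| = √(20.00² + 76.84²) = 79.40 Ω
I = V/|Z| = 87.79 mA
V_L = I·|Z_L| = 0.08779 × 58.87 = 5.168 V

5.168 V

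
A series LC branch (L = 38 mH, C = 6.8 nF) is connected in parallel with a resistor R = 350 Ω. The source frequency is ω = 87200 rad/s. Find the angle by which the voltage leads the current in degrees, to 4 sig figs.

X_L = ωL = 3314 Ω
X_C = 1/(ωC) = 1686 Ω
Branch 1: Z₁ = R = 350.0 Ω
Branch 2 (series LC): Z₂ = j(X_L − X_C) = j1627 Ω
Parallel: Z = Z₁Z₂/(Z₁+Z₂), |Z| = 342.2 Ω, ∠Z = 12.14°

12.14°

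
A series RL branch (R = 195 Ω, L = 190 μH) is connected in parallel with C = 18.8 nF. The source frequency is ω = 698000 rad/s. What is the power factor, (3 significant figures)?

X_L = ωL = 133 Ω
X_C = 1/(ωC) = 76.2 Ω
Branch 1 (R+jX_L): Z₁ = 195 + j133 Ω, |Z₁| = 236 Ω
Branch 2 (−jX_C): Z₂ = −j76.2 Ω
Parallel: Z = Z₁Z₂/(Z₁+Z₂), |Z| = 88.5 Ω, ∠Z = -71.9°
cos φ = cos(-71.9°) = 0.310

0.310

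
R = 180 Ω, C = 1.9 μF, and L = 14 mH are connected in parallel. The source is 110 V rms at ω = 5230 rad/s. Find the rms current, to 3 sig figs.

735 mA

X_L = ωL = 73.2 Ω
X_C = 1/(ωC) = 101 Ω
Parallel: admittances add. Y = 1/R + 1/(jωL) + jωC
Y = (0.00556 − j0.00372) S
|Y| = 0.00669 S → |Z| = 1/|Y| = 150 Ω, ∠Z = −∠Y = 33.8°
I = V/|Z| = 110/150 = 735 mA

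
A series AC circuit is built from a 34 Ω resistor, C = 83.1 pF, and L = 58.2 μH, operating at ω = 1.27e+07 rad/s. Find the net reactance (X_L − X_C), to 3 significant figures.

-208 Ω

X_L = ωL = 739 Ω
X_C = 1/(ωC) = 948 Ω
X = 739 − 948 = -208 Ω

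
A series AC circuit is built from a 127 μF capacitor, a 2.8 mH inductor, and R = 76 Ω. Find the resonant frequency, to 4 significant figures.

ω₀ = 1/√(LC) = 1/√(0.0028 × 0.000127) = 1677 rad/s
f₀ = ω₀/(2π) = 266.9 Hz

266.9 Hz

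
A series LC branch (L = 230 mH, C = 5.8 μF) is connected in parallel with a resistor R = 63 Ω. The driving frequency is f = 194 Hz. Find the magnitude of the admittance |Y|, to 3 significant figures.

17.4 mS

ω = 2πf = 1219 rad/s
X_L = ωL = 280 Ω
X_C = 1/(ωC) = 141 Ω
Branch 1: Z₁ = R = 63.0 Ω
Branch 2 (series LC): Z₂ = j(X_L − X_C) = j139 Ω
Parallel: Z = Z₁Z₂/(Z₁+Z₂), |Z| = 57.4 Ω, ∠Z = 24.4°
|Y| = 1/|Z| = 17.4 mS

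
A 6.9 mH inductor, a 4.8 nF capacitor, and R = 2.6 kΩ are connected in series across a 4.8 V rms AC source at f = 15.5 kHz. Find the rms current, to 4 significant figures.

1.608 mA

ω = 2πf = 97390 rad/s
X_L = ωL = 672.0 Ω
X_C = 1/(ωC) = 2139 Ω
Net reactance X = X_L − X_C = -1467 Ω
Z = 2600 − j1467 Ω
|Z| = √(2600² + 1467²) = 2985 Ω
I = V/|Z| = 4.8/2985 = 1.608 mA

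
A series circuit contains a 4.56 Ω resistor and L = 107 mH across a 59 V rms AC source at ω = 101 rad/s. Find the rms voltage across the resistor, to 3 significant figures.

X_L = ωL = 10.8 Ω
Z = 4.56 + j10.8 Ω
|Z| = √(4.56² + 10.8²) = 11.7 Ω
I = V/|Z| = 5.03 A
V_R = I·|Z_R| = 5.03 × 4.56 = 22.9 V

22.9 V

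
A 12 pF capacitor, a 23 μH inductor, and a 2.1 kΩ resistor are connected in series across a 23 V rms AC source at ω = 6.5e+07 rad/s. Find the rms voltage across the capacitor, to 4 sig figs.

13.97 V

X_L = ωL = 1495 Ω
X_C = 1/(ωC) = 1282 Ω
Net reactance X = X_L − X_C = 212.9 Ω
Z = 2100 + j212.9 Ω
|Z| = √(2100² + 212.9²) = 2111 Ω
I = V/|Z| = 10.90 mA
V_C = I·|Z_C| = 0.01090 × 1282 = 13.97 V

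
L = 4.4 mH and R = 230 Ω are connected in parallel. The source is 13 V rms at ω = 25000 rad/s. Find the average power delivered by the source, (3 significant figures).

735 mW

X_L = ωL = 110 Ω
Parallel: admittances add. Y = 1/R + 1/(jωL)
Y = (0.00435 − j0.00909) S
|Y| = 0.0101 S → |Z| = 1/|Y| = 99.2 Ω, ∠Z = −∠Y = 64.4°
I = V/|Z| = 131 mA
P = VI cos φ = 13 × 0.131 × cos(64.4°) = 735 mW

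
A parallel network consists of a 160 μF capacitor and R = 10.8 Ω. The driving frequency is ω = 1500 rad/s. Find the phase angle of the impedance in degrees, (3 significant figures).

-68.9°

X_C = 1/(ωC) = 4.17 Ω
Parallel: admittances add. Y = 1/R + jωC
Y = (0.0926 + j0.240) S
|Y| = 0.257 S → |Z| = 1/|Y| = 3.89 Ω, ∠Z = −∠Y = -68.9°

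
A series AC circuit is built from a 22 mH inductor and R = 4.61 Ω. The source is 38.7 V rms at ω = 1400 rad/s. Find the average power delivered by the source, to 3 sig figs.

7.12 W

X_L = ωL = 30.8 Ω
Z = 4.61 + j30.8 Ω
|Z| = √(4.61² + 30.8²) = 31.1 Ω
∠Z = arctan(30.8/4.61) = 81.5°
I = V/|Z| = 1.24 A
P = VI cos φ = 38.7 × 1.24 × cos(81.5°) = 7.12 W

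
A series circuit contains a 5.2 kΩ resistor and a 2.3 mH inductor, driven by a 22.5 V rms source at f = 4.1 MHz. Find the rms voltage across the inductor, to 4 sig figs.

22.41 V

ω = 2πf = 2.576e+07 rad/s
X_L = ωL = 59250 Ω
Z = 5200 + j59250 Ω
|Z| = √(5200² + 59250²) = 59480 Ω
I = V/|Z| = 378.3 μA
V_L = I·|Z_L| = 0.0003783 × 59250 = 22.41 V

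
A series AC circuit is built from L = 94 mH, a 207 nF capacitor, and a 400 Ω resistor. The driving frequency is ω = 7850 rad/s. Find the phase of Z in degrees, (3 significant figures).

X_L = ωL = 738 Ω
X_C = 1/(ωC) = 615 Ω
Net reactance X = X_L − X_C = 122 Ω
Z = 400 + j122 Ω
|Z| = √(400² + 122²) = 418 Ω
∠Z = arctan(122/400) = 17.0°

17.0°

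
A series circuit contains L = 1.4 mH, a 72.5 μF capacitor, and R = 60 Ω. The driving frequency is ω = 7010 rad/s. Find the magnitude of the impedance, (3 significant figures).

X_L = ωL = 9.81 Ω
X_C = 1/(ωC) = 1.97 Ω
Net reactance X = X_L − X_C = 7.85 Ω
Z = 60.0 + j7.85 Ω
|Z| = √(60.0² + 7.85²) = 60.5 Ω

60.5 Ω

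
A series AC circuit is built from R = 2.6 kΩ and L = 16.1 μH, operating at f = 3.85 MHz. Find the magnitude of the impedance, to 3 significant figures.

ω = 2πf = 2.419e+07 rad/s
X_L = ωL = 389 Ω
Z = 2600 + j389 Ω
|Z| = √(2600² + 389²) = 2630 Ω

2630 Ω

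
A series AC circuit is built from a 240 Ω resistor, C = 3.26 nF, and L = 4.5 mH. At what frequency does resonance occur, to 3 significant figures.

ω₀ = 1/√(LC) = 1/√(0.0045 × 3.26e-09) = 261100 rad/s
f₀ = ω₀/(2π) = 41.6 kHz

41.6 kHz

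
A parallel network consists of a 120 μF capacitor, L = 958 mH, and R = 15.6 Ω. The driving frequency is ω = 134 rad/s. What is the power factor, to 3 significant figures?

X_L = ωL = 128 Ω
X_C = 1/(ωC) = 62.2 Ω
Parallel: admittances add. Y = 1/R + 1/(jωL) + jωC
Y = (0.0641 + j0.00829) S
|Y| = 0.0646 S → |Z| = 1/|Y| = 15.5 Ω, ∠Z = −∠Y = -7.37°
cos φ = cos(-7.37°) = 0.992

0.992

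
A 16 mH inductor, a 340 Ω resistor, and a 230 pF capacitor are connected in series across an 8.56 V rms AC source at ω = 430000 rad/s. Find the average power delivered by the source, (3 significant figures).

2.36 mW

X_L = ωL = 6880 Ω
X_C = 1/(ωC) = 10100 Ω
Net reactance X = X_L − X_C = -3230 Ω
Z = 340 − j3230 Ω
|Z| = √(340² + 3230²) = 3250 Ω
∠Z = arctan(-3230/340) = -84.0°
I = V/|Z| = 2.63 mA
P = VI cos φ = 8.56 × 0.00263 × cos(-84.0°) = 2.36 mW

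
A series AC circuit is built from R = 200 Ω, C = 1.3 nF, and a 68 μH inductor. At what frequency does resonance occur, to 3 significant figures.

ω₀ = 1/√(LC) = 1/√(6.8e-05 × 1.3e-09) = 3.363e+06 rad/s
f₀ = ω₀/(2π) = 535 kHz

535 kHz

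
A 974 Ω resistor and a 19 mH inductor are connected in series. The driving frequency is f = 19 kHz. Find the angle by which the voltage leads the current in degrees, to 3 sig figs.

66.8°

ω = 2πf = 119400 rad/s
X_L = ωL = 2270 Ω
Z = 974 + j2270 Ω
|Z| = √(974² + 2270²) = 2470 Ω
∠Z = arctan(2270/974) = 66.8°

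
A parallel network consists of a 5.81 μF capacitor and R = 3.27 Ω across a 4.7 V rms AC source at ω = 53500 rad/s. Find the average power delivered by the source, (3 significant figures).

6.76 W

X_C = 1/(ωC) = 3.22 Ω
Parallel: admittances add. Y = 1/R + jωC
Y = (0.306 + j0.311) S
|Y| = 0.436 S → |Z| = 1/|Y| = 2.29 Ω, ∠Z = −∠Y = -45.5°
I = V/|Z| = 2.05 A
P = VI cos φ = 4.7 × 2.05 × cos(-45.5°) = 6.76 W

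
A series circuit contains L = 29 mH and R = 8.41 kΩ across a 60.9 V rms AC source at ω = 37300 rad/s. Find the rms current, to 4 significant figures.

X_L = ωL = 1082 Ω
Z = 8410 + j1082 Ω
|Z| = √(8410² + 1082²) = 8479 Ω
I = V/|Z| = 60.9/8479 = 7.182 mA

7.182 mA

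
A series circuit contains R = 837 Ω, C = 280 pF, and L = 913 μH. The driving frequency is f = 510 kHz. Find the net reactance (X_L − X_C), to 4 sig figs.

ω = 2πf = 3.204e+06 rad/s
X_L = ωL = 2926 Ω
X_C = 1/(ωC) = 1115 Ω
X = 2926 − 1115 = 1811 Ω

1811 Ω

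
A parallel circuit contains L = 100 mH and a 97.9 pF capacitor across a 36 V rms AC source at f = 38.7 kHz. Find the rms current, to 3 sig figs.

624 μA

ω = 2πf = 243200 rad/s
X_L = ωL = 24300 Ω
X_C = 1/(ωC) = 42000 Ω
Parallel: admittances add. Y = 1/(jωL) + jωC
Y = (0 − j1.73e-05) S
|Y| = 1.73e-05 S → |Z| = 1/|Y| = 57700 Ω, ∠Z = −∠Y = 90.0°
I = V/|Z| = 36/57700 = 624 μA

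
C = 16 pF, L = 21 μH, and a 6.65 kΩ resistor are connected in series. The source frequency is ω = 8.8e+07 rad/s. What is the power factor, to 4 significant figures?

X_L = ωL = 1848 Ω
X_C = 1/(ωC) = 710.2 Ω
Net reactance X = X_L − X_C = 1138 Ω
Z = 6650 + j1138 Ω
|Z| = √(6650² + 1138²) = 6747 Ω
∠Z = arctan(1138/6650) = 9.709°
cos φ = cos(9.709°) = 0.9857

0.9857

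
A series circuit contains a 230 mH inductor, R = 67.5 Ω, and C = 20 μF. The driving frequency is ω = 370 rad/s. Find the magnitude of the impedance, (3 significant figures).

84.0 Ω

X_L = ωL = 85.1 Ω
X_C = 1/(ωC) = 135 Ω
Net reactance X = X_L − X_C = -50.0 Ω
Z = 67.5 − j50.0 Ω
|Z| = √(67.5² + 50.0²) = 84.0 Ω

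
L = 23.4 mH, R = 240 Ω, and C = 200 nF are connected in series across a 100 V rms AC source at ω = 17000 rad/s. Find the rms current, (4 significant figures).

382.5 mA

X_L = ωL = 397.8 Ω
X_C = 1/(ωC) = 294.1 Ω
Net reactance X = X_L − X_C = 103.7 Ω
Z = 240.0 + j103.7 Ω
|Z| = √(240.0² + 103.7²) = 261.4 Ω
I = V/|Z| = 100/261.4 = 382.5 mA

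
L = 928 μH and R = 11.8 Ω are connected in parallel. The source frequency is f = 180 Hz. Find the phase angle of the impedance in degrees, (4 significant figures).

ω = 2πf = 1131 rad/s
X_L = ωL = 1.050 Ω
Parallel: admittances add. Y = 1/R + 1/(jωL)
Y = (0.08475 − j0.9528) S
|Y| = 0.9566 S → |Z| = 1/|Y| = 1.045 Ω, ∠Z = −∠Y = 84.92°

84.92°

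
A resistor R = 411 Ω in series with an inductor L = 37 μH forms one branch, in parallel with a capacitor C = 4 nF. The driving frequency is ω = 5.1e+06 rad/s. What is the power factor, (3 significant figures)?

0.103

X_L = ωL = 189 Ω
X_C = 1/(ωC) = 49.0 Ω
Branch 1 (R+jX_L): Z₁ = 411 + j189 Ω, |Z₁| = 452 Ω
Branch 2 (−jX_C): Z₂ = −j49.0 Ω
Parallel: Z = Z₁Z₂/(Z₁+Z₂), |Z| = 51.1 Ω, ∠Z = -84.1°
cos φ = cos(-84.1°) = 0.103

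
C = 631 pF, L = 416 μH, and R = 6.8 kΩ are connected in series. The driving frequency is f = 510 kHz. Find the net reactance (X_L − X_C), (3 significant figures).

838 Ω

ω = 2πf = 3.204e+06 rad/s
X_L = ωL = 1330 Ω
X_C = 1/(ωC) = 495 Ω
X = 1330 − 495 = 838 Ω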